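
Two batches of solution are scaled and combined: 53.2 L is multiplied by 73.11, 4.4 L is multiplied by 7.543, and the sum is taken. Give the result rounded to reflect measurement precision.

3.92 × 10^3 L

53.2 × 73.11 = 3889.452 → 3.89 × 10^3 L (3 s.f., last digit at the 10^1 place).
4.4 × 7.543 = 33.1892 → 33 L (2 s.f., last digit at the 10^0 place).
Sum: 3922.6412 L; keep the coarser place, 10^1.
Result: 3.92 × 10^3 L.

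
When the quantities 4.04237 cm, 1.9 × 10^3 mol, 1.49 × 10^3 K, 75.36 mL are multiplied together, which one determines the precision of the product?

4.04237 cm → 6 s.f.; 1.9 × 10^3 mol → 2 s.f.; 1.49 × 10^3 K → 3 s.f.; 75.36 mL → 4 s.f.
The fewest is 2 significant figures, from 1.9 × 10^3 mol.

1.9 × 10^3 mol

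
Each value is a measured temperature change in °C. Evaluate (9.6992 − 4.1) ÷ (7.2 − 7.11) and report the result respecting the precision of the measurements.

9.6992 − 4.1 = 5.5992, limited to 1 d.p. → 2 s.f.; 7.2 − 7.11 = 0.09, limited to 1 d.p. → 1 s.f.
Carrying full precision, 5.5992 ÷ 0.09 = 62.2133333333…; keep min(2, 1) = 1 s.f.
Rounded to 1 significant figure: 6 × 10¹.

6 × 10¹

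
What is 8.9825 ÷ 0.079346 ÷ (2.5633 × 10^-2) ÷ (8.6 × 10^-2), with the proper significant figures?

5.1 × 10^4

8.9825 ÷ 0.079346 ÷ (2.5633 × 10^-2) ÷ (8.6 × 10^-2) = 51354.0026502…
Multiplication/division keeps the fewest significant figures: 8.9825 → 5 s.f., 0.079346 → 5 s.f., 2.5633 × 10^-2 → 5 s.f., 8.6 × 10^-2 → 2 s.f.; limit is 2.
Rounded to 2 significant figures: 5.1 × 10^4.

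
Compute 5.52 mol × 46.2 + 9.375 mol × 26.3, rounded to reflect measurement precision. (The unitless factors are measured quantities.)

502 mol

5.52 × 46.2 = 255.024 → 255 mol (3 s.f., last digit at the 10^0 place).
9.375 × 26.3 = 246.5625 → 247 mol (3 s.f., last digit at the 10^0 place).
Sum: 501.5865 mol; keep the coarser place, 10^0.
Result: 502 mol.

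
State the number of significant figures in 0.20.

2

0.20: leading zeros are not significant; trailing zeros after a decimal point are significant.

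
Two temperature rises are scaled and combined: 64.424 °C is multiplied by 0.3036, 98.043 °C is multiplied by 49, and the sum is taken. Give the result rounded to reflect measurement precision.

64.424 × 0.3036 = 19.5591264 → 19.56 °C (4 s.f., last digit at the 10^-2 place).
98.043 × 49 = 4804.107 → 4.8 × 10^3 °C (2 s.f., last digit at the 10^2 place).
Sum: 4823.6661264 °C; keep the coarser place, 10^2.
Result: 4.8 × 10^3 °C.

4.8 × 10^3 °C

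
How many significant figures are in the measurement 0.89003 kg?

0.89003: leading zeros are not significant; zeros between nonzero digits are significant.

5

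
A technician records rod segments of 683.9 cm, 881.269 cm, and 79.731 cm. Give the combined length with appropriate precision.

683.9 cm + 881.269 cm + 79.731 cm = 1644.900 cm.
Addition/subtraction keeps the fewest decimal places: 683.9 → 1 decimal place, 881.269 → 3 decimal places, 79.731 → 3 decimal places; limit is 1.
Rounded to 1 decimal place: 1644.9 cm.

1644.9 cm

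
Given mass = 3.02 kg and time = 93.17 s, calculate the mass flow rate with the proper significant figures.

mass flow rate = 3.02 kg ÷ 93.17 s = 0.0324138671246… kg/s.
3.02 has 3 significant figures; 93.17 has 4.
Division/multiplication keeps the fewest: 3 significant figures.
Rounded: 0.0324 kg/s.

0.0324 kg/s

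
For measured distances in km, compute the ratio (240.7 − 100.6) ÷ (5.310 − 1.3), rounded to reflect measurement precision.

35

240.7 − 100.6 = 140.1, limited to 1 d.p. → 4 s.f.; 5.310 − 1.3 = 4.010, limited to 1 d.p. → 2 s.f.
Carrying full precision, 140.1 ÷ 4.010 = 34.9376558603…; keep min(4, 2) = 2 s.f.
Rounded to 2 significant figures: 35.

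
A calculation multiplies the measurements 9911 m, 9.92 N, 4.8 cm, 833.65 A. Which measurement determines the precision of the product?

4.8 cm

9911 m → 4 s.f.; 9.92 N → 3 s.f.; 4.8 cm → 2 s.f.; 833.65 A → 5 s.f.
The fewest is 2 significant figures, from 4.8 cm.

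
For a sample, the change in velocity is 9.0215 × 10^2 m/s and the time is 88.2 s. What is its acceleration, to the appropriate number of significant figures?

10.2 m/s²

acceleration = 9.0215 × 10^2 m/s ÷ 88.2 s = 10.2284580499… m/s².
9.0215 × 10^2 has 5 significant figures; 88.2 has 3.
Division/multiplication keeps the fewest: 3 significant figures.
Rounded: 10.2 m/s².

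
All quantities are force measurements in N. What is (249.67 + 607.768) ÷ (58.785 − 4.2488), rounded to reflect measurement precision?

15.722

249.67 + 607.768 = 857.438, limited to 2 d.p. → 5 s.f.; 58.785 − 4.2488 = 54.5362, limited to 3 d.p. → 5 s.f.
Carrying full precision, 857.438 ÷ 54.5362 = 15.7223642278…; keep min(5, 5) = 5 s.f.
Rounded to 5 significant figures: 15.722.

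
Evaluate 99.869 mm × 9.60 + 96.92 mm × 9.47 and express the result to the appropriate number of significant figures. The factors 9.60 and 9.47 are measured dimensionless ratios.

99.869 × 9.60 = 958.7424 → 9.59 × 10^2 mm (3 s.f., last digit at the 10^0 place).
96.92 × 9.47 = 917.8324 → 918 mm (3 s.f., last digit at the 10^0 place).
Sum: 1876.5748 mm; keep the coarser place, 10^0.
Result: 1877 mm.

1877 mm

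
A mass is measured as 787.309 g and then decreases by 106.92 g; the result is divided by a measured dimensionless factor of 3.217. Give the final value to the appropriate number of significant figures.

211.5 g

787.309 g − 106.92 g = 680.389 g; the difference is limited to 2 decimal places (5 s.f.).
Carrying full precision, 680.389 ÷ 3.217 = 211.497979484… g; 3.217 has 4 s.f., so the result keeps min(5, 4) = 4 s.f.
Rounded to 4 significant figures: 211.5 g.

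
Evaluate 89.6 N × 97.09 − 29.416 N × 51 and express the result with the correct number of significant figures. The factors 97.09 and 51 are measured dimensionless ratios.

89.6 × 97.09 = 8699.264 → 8.70 × 10^3 N (3 s.f., last digit at the 10^1 place).
29.416 × 51 = 1500.216 → 1.5 × 10^3 N (2 s.f., last digit at the 10^2 place).
Difference: 7199.048 N; keep the coarser place, 10^2.
Result: 7.2 × 10^3 N.

7.2 × 10^3 N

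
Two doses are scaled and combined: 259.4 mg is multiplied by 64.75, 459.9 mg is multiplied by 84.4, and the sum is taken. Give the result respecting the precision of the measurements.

5.56 × 10⁴ mg

259.4 × 64.75 = 16796.15 → 1.680 × 10⁴ mg (4 s.f., last digit at the 10^1 place).
459.9 × 84.4 = 38815.56 → 3.88 × 10⁴ mg (3 s.f., last digit at the 10^2 place).
Sum: 55611.71 mg; keep the coarser place, 10^2.
Result: 5.56 × 10⁴ mg.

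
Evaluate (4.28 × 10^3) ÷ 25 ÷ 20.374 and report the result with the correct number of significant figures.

(4.28 × 10^3) ÷ 25 ÷ 20.374 = 8.40286639835…
Multiplication/division keeps the fewest significant figures: 4.28 × 10^3 → 3 s.f., 25 → 2 s.f., 20.374 → 5 s.f.; limit is 2.
Rounded to 2 significant figures: 8.4.

8.4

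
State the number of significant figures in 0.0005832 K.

0.0005832: leading zeros are not significant.

4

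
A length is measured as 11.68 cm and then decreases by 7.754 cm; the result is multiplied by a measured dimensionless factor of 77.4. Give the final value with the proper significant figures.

304 cm

11.68 cm − 7.754 cm = 3.926 cm; the difference is limited to 2 decimal places (3 s.f.).
Carrying full precision, 3.926 × 77.4 = 303.8724 cm; 77.4 has 3 s.f., so the result keeps min(3, 3) = 3 s.f.
Rounded to 3 significant figures: 304 cm.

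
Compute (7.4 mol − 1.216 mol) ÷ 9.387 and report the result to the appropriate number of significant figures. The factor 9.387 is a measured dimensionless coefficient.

7.4 mol − 1.216 mol = 6.184 mol; the difference is limited to 1 decimal place (2 s.f.).
Carrying full precision, 6.184 ÷ 9.387 = 0.658783423884… mol; 9.387 has 4 s.f., so the result keeps min(2, 4) = 2 s.f.
Rounded to 2 significant figures: 0.66 mol.

0.66 mol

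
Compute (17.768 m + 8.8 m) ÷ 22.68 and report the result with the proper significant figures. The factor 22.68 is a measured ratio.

17.768 m + 8.8 m = 26.568 m; the sum is limited to 1 decimal place (3 s.f.).
Carrying full precision, 26.568 ÷ 22.68 = 1.17142857143… m; 22.68 has 4 s.f., so the result keeps min(3, 4) = 3 s.f.
Rounded to 3 significant figures: 1.17 m.

1.17 m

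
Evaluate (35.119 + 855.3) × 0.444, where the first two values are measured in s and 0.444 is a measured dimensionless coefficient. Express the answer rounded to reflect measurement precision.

35.119 s + 855.3 s = 890.419 s; the sum is limited to 1 decimal place (4 s.f.).
Carrying full precision, 890.419 × 0.444 = 395.346036 s; 0.444 has 3 s.f., so the result keeps min(4, 3) = 3 s.f.
Rounded to 3 significant figures: 395 s.

395 s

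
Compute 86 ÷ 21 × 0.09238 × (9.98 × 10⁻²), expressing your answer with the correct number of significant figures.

86 ÷ 21 × 0.09238 × (9.98 × 10⁻²) = 0.0377561459048…
Multiplication/division keeps the fewest significant figures: 86 → 2 s.f., 21 → 2 s.f., 0.09238 → 4 s.f., 9.98 × 10⁻² → 3 s.f.; limit is 2.
Rounded to 2 significant figures: 0.038.

0.038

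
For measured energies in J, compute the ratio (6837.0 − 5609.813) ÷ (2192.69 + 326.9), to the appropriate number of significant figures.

6837.0 − 5609.813 = 1227.187, limited to 1 d.p. → 5 s.f.; 2192.69 + 326.9 = 2519.59, limited to 1 d.p. → 5 s.f.
Carrying full precision, 1227.187 ÷ 2519.59 = 0.487058211852…; keep min(5, 5) = 5 s.f.
Rounded to 5 significant figures: 0.48706.

0.48706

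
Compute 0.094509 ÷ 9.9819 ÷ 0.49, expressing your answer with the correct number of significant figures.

0.094509 ÷ 9.9819 ÷ 0.49 = 0.0193225247903…
Multiplication/division keeps the fewest significant figures: 0.094509 → 5 s.f., 9.9819 → 5 s.f., 0.49 → 2 s.f.; limit is 2.
Rounded to 2 significant figures: 0.019.

0.019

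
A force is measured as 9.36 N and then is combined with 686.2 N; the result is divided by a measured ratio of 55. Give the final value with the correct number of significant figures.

9.36 N + 686.2 N = 695.56 N; the sum is limited to 1 decimal place (4 s.f.).
Carrying full precision, 695.56 ÷ 55 = 12.6465454545… N; 55 has 2 s.f., so the result keeps min(4, 2) = 2 s.f.
Rounded to 2 significant figures: 13 N.

13 N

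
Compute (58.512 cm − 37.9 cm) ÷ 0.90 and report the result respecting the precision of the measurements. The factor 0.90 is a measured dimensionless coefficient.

58.512 cm − 37.9 cm = 20.612 cm; the difference is limited to 1 decimal place (3 s.f.).
Carrying full precision, 20.612 ÷ 0.90 = 22.9022222222… cm; 0.90 has 2 s.f., so the result keeps min(3, 2) = 2 s.f.
Rounded to 2 significant figures: 23 cm.

23 cm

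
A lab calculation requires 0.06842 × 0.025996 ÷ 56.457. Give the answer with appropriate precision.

0.06842 × 0.025996 ÷ 56.457 = 0.0000315044426732…
Multiplication/division keeps the fewest significant figures: 0.06842 → 4 s.f., 0.025996 → 5 s.f., 56.457 → 5 s.f.; limit is 4.
Rounded to 4 significant figures: 3.150 × 10^-5.

3.150 × 10^-5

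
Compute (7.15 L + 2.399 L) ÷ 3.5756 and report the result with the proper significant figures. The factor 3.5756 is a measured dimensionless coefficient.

2.67 L

7.15 L + 2.399 L = 9.549 L; the sum is limited to 2 decimal places (3 s.f.).
Carrying full precision, 9.549 ÷ 3.5756 = 2.67060073834… L; 3.5756 has 5 s.f., so the result keeps min(3, 5) = 3 s.f.
Rounded to 3 significant figures: 2.67 L.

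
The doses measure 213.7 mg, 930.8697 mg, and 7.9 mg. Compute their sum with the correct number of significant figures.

213.7 mg + 930.8697 mg + 7.9 mg = 1152.4697 mg.
Addition/subtraction keeps the fewest decimal places: 213.7 → 1 decimal place, 930.8697 → 4 decimal places, 7.9 → 1 decimal place; limit is 1.
Rounded to 1 decimal place: 1152.5 mg.

1152.5 mg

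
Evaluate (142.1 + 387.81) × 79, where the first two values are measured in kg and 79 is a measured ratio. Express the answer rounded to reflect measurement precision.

142.1 kg + 387.81 kg = 529.91 kg; the sum is limited to 1 decimal place (4 s.f.).
Carrying full precision, 529.91 × 79 = 41862.89 kg; 79 has 2 s.f., so the result keeps min(4, 2) = 2 s.f.
Rounded to 2 significant figures: 4.2 × 10^4 kg.

4.2 × 10^4 kg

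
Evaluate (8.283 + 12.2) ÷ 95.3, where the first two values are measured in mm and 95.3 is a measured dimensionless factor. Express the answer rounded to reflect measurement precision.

0.215 mm

8.283 mm + 12.2 mm = 20.483 mm; the sum is limited to 1 decimal place (3 s.f.).
Carrying full precision, 20.483 ÷ 95.3 = 0.214931794334… mm; 95.3 has 3 s.f., so the result keeps min(3, 3) = 3 s.f.
Rounded to 3 significant figures: 0.215 mm.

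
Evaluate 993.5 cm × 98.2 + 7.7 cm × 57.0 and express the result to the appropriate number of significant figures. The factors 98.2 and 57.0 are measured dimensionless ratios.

9.80 × 10^4 cm

993.5 × 98.2 = 97561.7 → 9.76 × 10^4 cm (3 s.f., last digit at the 10^2 place).
7.7 × 57.0 = 438.9 → 4.4 × 10^2 cm (2 s.f., last digit at the 10^1 place).
Sum: 98000.6 cm; keep the coarser place, 10^2.
Result: 9.80 × 10^4 cm.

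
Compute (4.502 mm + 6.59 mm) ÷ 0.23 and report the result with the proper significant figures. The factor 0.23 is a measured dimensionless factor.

4.502 mm + 6.59 mm = 11.092 mm; the sum is limited to 2 decimal places (4 s.f.).
Carrying full precision, 11.092 ÷ 0.23 = 48.2260869565… mm; 0.23 has 2 s.f., so the result keeps min(4, 2) = 2 s.f.
Rounded to 2 significant figures: 48 mm.

48 mm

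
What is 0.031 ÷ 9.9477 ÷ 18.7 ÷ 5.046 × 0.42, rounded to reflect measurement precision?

1.4 × 10^-5

0.031 ÷ 9.9477 ÷ 18.7 ÷ 5.046 × 0.42 = 0.000013870734279…
Multiplication/division keeps the fewest significant figures: 0.031 → 2 s.f., 9.9477 → 5 s.f., 18.7 → 3 s.f., 5.046 → 4 s.f., 0.42 → 2 s.f.; limit is 2.
Rounded to 2 significant figures: 1.4 × 10^-5.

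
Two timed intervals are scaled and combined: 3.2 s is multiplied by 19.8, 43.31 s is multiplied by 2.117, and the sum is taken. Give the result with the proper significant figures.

155 s

3.2 × 19.8 = 63.36 → 63 s (2 s.f., last digit at the 10^0 place).
43.31 × 2.117 = 91.68727 → 91.69 s (4 s.f., last digit at the 10^-2 place).
Sum: 155.04727 s; keep the coarser place, 10^0.
Result: 155 s.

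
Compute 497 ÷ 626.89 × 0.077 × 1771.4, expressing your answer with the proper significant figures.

497 ÷ 626.89 × 0.077 × 1771.4 = 108.136525706…
Multiplication/division keeps the fewest significant figures: 497 → 3 s.f., 626.89 → 5 s.f., 0.077 → 2 s.f., 1771.4 → 5 s.f.; limit is 2.
Rounded to 2 significant figures: 1.1 × 10².

1.1 × 10²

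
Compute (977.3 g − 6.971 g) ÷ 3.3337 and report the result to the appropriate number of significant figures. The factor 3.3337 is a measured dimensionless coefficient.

977.3 g − 6.971 g = 970.329 g; the difference is limited to 1 decimal place (4 s.f.).
Carrying full precision, 970.329 ÷ 3.3337 = 291.066682665… g; 3.3337 has 5 s.f., so the result keeps min(4, 5) = 4 s.f.
Rounded to 4 significant figures: 291.1 g.

291.1 g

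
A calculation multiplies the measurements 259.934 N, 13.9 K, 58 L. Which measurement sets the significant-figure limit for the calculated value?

259.934 N → 6 s.f.; 13.9 K → 3 s.f.; 58 L → 2 s.f.
The fewest is 2 significant figures, from 58 L.

58 L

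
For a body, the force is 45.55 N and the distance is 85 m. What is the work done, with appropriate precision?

3.9 × 10^3 J

work done = 45.55 N × 85 m = 3871.75 J.
45.55 has 4 significant figures; 85 has 2.
Division/multiplication keeps the fewest: 2 significant figures.
Rounded: 3.9 × 10^3 J.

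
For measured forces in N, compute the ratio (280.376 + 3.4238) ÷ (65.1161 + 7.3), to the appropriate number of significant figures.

280.376 + 3.4238 = 283.7998, limited to 3 d.p. → 6 s.f.; 65.1161 + 7.3 = 72.4161, limited to 1 d.p. → 3 s.f.
Carrying full precision, 283.7998 ÷ 72.4161 = 3.91901524661…; keep min(6, 3) = 3 s.f.
Rounded to 3 significant figures: 3.92.

3.92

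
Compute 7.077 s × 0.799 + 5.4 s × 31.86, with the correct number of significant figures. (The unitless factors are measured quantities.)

1.8 × 10^2 s

7.077 × 0.799 = 5.654523 → 5.65 s (3 s.f., last digit at the 10^-2 place).
5.4 × 31.86 = 172.044 → 1.7 × 10^2 s (2 s.f., last digit at the 10^1 place).
Sum: 177.698523 s; keep the coarser place, 10^1.
Result: 1.8 × 10^2 s.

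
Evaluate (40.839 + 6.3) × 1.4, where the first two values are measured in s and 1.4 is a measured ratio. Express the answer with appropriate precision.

40.839 s + 6.3 s = 47.139 s; the sum is limited to 1 decimal place (3 s.f.).
Carrying full precision, 47.139 × 1.4 = 65.9946 s; 1.4 has 2 s.f., so the result keeps min(3, 2) = 2 s.f.
Rounded to 2 significant figures: 66 s.

66 s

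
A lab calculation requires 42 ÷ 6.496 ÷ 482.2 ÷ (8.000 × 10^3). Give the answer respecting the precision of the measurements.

42 ÷ 6.496 ÷ 482.2 ÷ (8.000 × 10^3) = 0.00000167604656817…
Multiplication/division keeps the fewest significant figures: 42 → 2 s.f., 6.496 → 4 s.f., 482.2 → 4 s.f., 8.000 × 10^3 → 4 s.f.; limit is 2.
Rounded to 2 significant figures: 1.7 × 10^-6.

1.7 × 10^-6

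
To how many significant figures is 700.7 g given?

4

700.7: zeros between nonzero digits are significant.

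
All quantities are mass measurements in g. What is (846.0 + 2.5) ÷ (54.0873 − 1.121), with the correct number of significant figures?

846.0 + 2.5 = 848.5, limited to 1 d.p. → 4 s.f.; 54.0873 − 1.121 = 52.9663, limited to 3 d.p. → 5 s.f.
Carrying full precision, 848.5 ÷ 52.9663 = 16.0196200225…; keep min(4, 5) = 4 s.f.
Rounded to 4 significant figures: 16.02.

16.02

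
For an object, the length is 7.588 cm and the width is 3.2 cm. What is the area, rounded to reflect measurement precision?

24 cm²

area = 7.588 cm × 3.2 cm = 24.2816 cm².
7.588 has 4 significant figures; 3.2 has 2.
Division/multiplication keeps the fewest: 2 significant figures.
Rounded: 24 cm².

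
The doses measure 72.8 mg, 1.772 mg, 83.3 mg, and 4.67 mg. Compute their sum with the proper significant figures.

72.8 mg + 1.772 mg + 83.3 mg + 4.67 mg = 162.542 mg.
Addition/subtraction keeps the fewest decimal places: 72.8 → 1 decimal place, 1.772 → 3 decimal places, 83.3 → 1 decimal place, 4.67 → 2 decimal places; limit is 1.
Rounded to 1 decimal place: 162.5 mg.

162.5 mg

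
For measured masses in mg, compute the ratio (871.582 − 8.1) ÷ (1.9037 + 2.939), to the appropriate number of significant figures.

178.3

871.582 − 8.1 = 863.482, limited to 1 d.p. → 4 s.f.; 1.9037 + 2.939 = 4.8427, limited to 3 d.p. → 4 s.f.
Carrying full precision, 863.482 ÷ 4.8427 = 178.305903731…; keep min(4, 4) = 4 s.f.
Rounded to 4 significant figures: 178.3.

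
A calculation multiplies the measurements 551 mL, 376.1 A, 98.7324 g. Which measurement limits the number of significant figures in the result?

551 mL

551 mL → 3 s.f.; 376.1 A → 4 s.f.; 98.7324 g → 6 s.f.
The fewest is 3 significant figures, from 551 mL.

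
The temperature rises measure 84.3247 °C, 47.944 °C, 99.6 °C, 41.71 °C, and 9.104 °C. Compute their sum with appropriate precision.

84.3247 °C + 47.944 °C + 99.6 °C + 41.71 °C + 9.104 °C = 282.6827 °C.
Addition/subtraction keeps the fewest decimal places: 84.3247 → 4 decimal places, 47.944 → 3 decimal places, 99.6 → 1 decimal place, 41.71 → 2 decimal places, 9.104 → 3 decimal places; limit is 1.
Rounded to 1 decimal place: 282.7 °C.

282.7 °C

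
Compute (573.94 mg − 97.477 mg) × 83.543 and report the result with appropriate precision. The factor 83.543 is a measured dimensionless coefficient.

39805 mg

573.94 mg − 97.477 mg = 476.463 mg; the difference is limited to 2 decimal places (5 s.f.).
Carrying full precision, 476.463 × 83.543 = 39805.148409 mg; 83.543 has 5 s.f., so the result keeps min(5, 5) = 5 s.f.
Rounded to 5 significant figures: 39805 mg.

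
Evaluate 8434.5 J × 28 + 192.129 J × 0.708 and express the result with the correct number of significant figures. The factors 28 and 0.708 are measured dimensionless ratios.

2.4 × 10^5 J

8434.5 × 28 = 236166 → 2.4 × 10^5 J (2 s.f., last digit at the 10^4 place).
192.129 × 0.708 = 136.027332 → 136 J (3 s.f., last digit at the 10^0 place).
Sum: 236302.027332 J; keep the coarser place, 10^4.
Result: 2.4 × 10^5 J.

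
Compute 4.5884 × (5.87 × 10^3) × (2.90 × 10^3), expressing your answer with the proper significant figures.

7.81 × 10^7

4.5884 × (5.87 × 10^3) × (2.90 × 10^3) = 78108333.2
Multiplication/division keeps the fewest significant figures: 4.5884 → 5 s.f., 5.87 × 10^3 → 3 s.f., 2.90 × 10^3 → 3 s.f.; limit is 3.
Rounded to 3 significant figures: 7.81 × 10^7.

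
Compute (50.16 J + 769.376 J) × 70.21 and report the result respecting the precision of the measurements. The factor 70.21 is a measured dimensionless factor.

50.16 J + 769.376 J = 819.536 J; the sum is limited to 2 decimal places (5 s.f.).
Carrying full precision, 819.536 × 70.21 = 57539.62256 J; 70.21 has 4 s.f., so the result keeps min(5, 4) = 4 s.f.
Rounded to 4 significant figures: 5.754 × 10⁴ J.

5.754 × 10⁴ J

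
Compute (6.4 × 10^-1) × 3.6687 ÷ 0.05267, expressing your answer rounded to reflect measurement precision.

(6.4 × 10^-1) × 3.6687 ÷ 0.05267 = 44.5788494399…
Multiplication/division keeps the fewest significant figures: 6.4 × 10^-1 → 2 s.f., 3.6687 → 5 s.f., 0.05267 → 4 s.f.; limit is 2.
Rounded to 2 significant figures: 45.

45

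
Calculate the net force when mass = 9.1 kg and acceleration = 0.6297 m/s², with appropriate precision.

5.7 N

net force = 9.1 kg × 0.6297 m/s² = 5.73027 N.
9.1 has 2 significant figures; 0.6297 has 4.
Division/multiplication keeps the fewest: 2 significant figures.
Rounded: 5.7 N.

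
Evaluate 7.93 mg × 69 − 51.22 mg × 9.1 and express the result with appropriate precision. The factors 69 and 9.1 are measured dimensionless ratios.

8 × 10¹ mg

7.93 × 69 = 547.17 → 5.5 × 10² mg (2 s.f., last digit at the 10^1 place).
51.22 × 9.1 = 466.102 → 4.7 × 10² mg (2 s.f., last digit at the 10^1 place).
Difference: 81.068 mg; keep the coarser place, 10^1.
Result: 8 × 10¹ mg.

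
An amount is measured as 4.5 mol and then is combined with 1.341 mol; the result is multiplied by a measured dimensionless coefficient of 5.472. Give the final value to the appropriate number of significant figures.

4.5 mol + 1.341 mol = 5.841 mol; the sum is limited to 1 decimal place (2 s.f.).
Carrying full precision, 5.841 × 5.472 = 31.961952 mol; 5.472 has 4 s.f., so the result keeps min(2, 4) = 2 s.f.
Rounded to 2 significant figures: 32 mol.

32 mol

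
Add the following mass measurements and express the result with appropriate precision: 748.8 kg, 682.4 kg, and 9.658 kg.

748.8 kg + 682.4 kg + 9.658 kg = 1440.858 kg.
Addition/subtraction keeps the fewest decimal places: 748.8 → 1 decimal place, 682.4 → 1 decimal place, 9.658 → 3 decimal places; limit is 1.
Rounded to 1 decimal place: 1.4409 × 10³ kg.

1.4409 × 10³ kg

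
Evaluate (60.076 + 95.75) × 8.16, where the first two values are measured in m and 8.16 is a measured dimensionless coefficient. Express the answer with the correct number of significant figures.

60.076 m + 95.75 m = 155.826 m; the sum is limited to 2 decimal places (5 s.f.).
Carrying full precision, 155.826 × 8.16 = 1271.54016 m; 8.16 has 3 s.f., so the result keeps min(5, 3) = 3 s.f.
Rounded to 3 significant figures: 1.27 × 10^3 m.

1.27 × 10^3 m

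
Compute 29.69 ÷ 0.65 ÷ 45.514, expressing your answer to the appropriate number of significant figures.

29.69 ÷ 0.65 ÷ 45.514 = 1.00357962554…
Multiplication/division keeps the fewest significant figures: 29.69 → 4 s.f., 0.65 → 2 s.f., 45.514 → 5 s.f.; limit is 2.
Rounded to 2 significant figures: 1.0.

1.0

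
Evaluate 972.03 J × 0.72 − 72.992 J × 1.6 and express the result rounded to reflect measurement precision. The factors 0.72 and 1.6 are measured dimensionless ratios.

5.8 × 10^2 J

972.03 × 0.72 = 699.8616 → 7.0 × 10^2 J (2 s.f., last digit at the 10^1 place).
72.992 × 1.6 = 116.7872 → 1.2 × 10^2 J (2 s.f., last digit at the 10^1 place).
Difference: 583.0744 J; keep the coarser place, 10^1.
Result: 5.8 × 10^2 J.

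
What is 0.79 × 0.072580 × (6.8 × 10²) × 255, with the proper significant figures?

0.79 × 0.072580 × (6.8 × 10²) × 255 = 9942.44388
Multiplication/division keeps the fewest significant figures: 0.79 → 2 s.f., 0.072580 → 5 s.f., 6.8 × 10² → 2 s.f., 255 → 3 s.f.; limit is 2.
Rounded to 2 significant figures: 9.9 × 10³.

9.9 × 10³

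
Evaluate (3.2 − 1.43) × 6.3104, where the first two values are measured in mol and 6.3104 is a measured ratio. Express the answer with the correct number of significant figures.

11 mol

3.2 mol − 1.43 mol = 1.77 mol; the difference is limited to 1 decimal place (2 s.f.).
Carrying full precision, 1.77 × 6.3104 = 11.169408 mol; 6.3104 has 5 s.f., so the result keeps min(2, 5) = 2 s.f.
Rounded to 2 significant figures: 11 mol.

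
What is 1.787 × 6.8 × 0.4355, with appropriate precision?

5.3

1.787 × 6.8 × 0.4355 = 5.2920218
Multiplication/division keeps the fewest significant figures: 1.787 → 4 s.f., 6.8 → 2 s.f., 0.4355 → 4 s.f.; limit is 2.
Rounded to 2 significant figures: 5.3.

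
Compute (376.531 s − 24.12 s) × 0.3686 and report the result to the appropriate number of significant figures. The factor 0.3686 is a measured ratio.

376.531 s − 24.12 s = 352.411 s; the difference is limited to 2 decimal places (5 s.f.).
Carrying full precision, 352.411 × 0.3686 = 129.8986946 s; 0.3686 has 4 s.f., so the result keeps min(5, 4) = 4 s.f.
Rounded to 4 significant figures: 129.9 s.

129.9 s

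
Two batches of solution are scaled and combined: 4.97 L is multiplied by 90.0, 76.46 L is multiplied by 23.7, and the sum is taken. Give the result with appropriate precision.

2.26 × 10^3 L

4.97 × 90.0 = 447.3 → 447 L (3 s.f., last digit at the 10^0 place).
76.46 × 23.7 = 1812.102 → 1.81 × 10^3 L (3 s.f., last digit at the 10^1 place).
Sum: 2259.402 L; keep the coarser place, 10^1.
Result: 2.26 × 10^3 L.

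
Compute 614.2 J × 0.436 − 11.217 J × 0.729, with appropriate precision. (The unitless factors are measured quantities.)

614.2 × 0.436 = 267.7912 → 268 J (3 s.f., last digit at the 10^0 place).
11.217 × 0.729 = 8.177193 → 8.18 J (3 s.f., last digit at the 10^-2 place).
Difference: 259.614007 J; keep the coarser place, 10^0.
Result: 2.60 × 10² J.

2.60 × 10² J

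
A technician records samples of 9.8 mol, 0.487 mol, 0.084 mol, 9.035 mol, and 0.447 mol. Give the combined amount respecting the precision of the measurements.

9.8 mol + 0.487 mol + 0.084 mol + 9.035 mol + 0.447 mol = 19.853 mol.
Addition/subtraction keeps the fewest decimal places: 9.8 → 1 decimal place, 0.487 → 3 decimal places, 0.084 → 3 decimal places, 9.035 → 3 decimal places, 0.447 → 3 decimal places; limit is 1.
Rounded to 1 decimal place: 19.9 mol.

19.9 mol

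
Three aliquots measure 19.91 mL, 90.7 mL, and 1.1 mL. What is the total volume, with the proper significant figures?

19.91 mL + 90.7 mL + 1.1 mL = 111.71 mL.
Addition/subtraction keeps the fewest decimal places: 19.91 → 2 decimal places, 90.7 → 1 decimal place, 1.1 → 1 decimal place; limit is 1.
Rounded to 1 decimal place: 111.7 mL.

111.7 mL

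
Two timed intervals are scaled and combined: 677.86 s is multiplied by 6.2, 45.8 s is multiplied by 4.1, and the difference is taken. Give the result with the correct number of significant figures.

4.0 × 10^3 s

677.86 × 6.2 = 4202.732 → 4.2 × 10^3 s (2 s.f., last digit at the 10^2 place).
45.8 × 4.1 = 187.78 → 1.9 × 10^2 s (2 s.f., last digit at the 10^1 place).
Difference: 4014.952 s; keep the coarser place, 10^2.
Result: 4.0 × 10^3 s.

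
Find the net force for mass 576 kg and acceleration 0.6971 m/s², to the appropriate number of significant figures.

net force = 576 kg × 0.6971 m/s² = 401.5296 N.
576 has 3 significant figures; 0.6971 has 4.
Division/multiplication keeps the fewest: 3 significant figures.
Rounded: 402 N.

402 N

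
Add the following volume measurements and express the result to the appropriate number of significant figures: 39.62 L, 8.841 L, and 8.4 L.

56.9 L

39.62 L + 8.841 L + 8.4 L = 56.861 L.
Addition/subtraction keeps the fewest decimal places: 39.62 → 2 decimal places, 8.841 → 3 decimal places, 8.4 → 1 decimal place; limit is 1.
Rounded to 1 decimal place: 56.9 L.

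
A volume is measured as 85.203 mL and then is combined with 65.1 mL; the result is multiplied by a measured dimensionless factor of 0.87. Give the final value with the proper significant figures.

1.3 × 10^2 mL

85.203 mL + 65.1 mL = 150.303 mL; the sum is limited to 1 decimal place (4 s.f.).
Carrying full precision, 150.303 × 0.87 = 130.76361 mL; 0.87 has 2 s.f., so the result keeps min(4, 2) = 2 s.f.
Rounded to 2 significant figures: 1.3 × 10^2 mL.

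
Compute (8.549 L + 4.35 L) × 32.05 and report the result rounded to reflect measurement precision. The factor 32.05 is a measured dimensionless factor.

8.549 L + 4.35 L = 12.899 L; the sum is limited to 2 decimal places (4 s.f.).
Carrying full precision, 12.899 × 32.05 = 413.41295 L; 32.05 has 4 s.f., so the result keeps min(4, 4) = 4 s.f.
Rounded to 4 significant figures: 413.4 L.

413.4 L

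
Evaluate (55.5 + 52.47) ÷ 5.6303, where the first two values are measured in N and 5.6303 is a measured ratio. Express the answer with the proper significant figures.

55.5 N + 52.47 N = 107.97 N; the sum is limited to 1 decimal place (4 s.f.).
Carrying full precision, 107.97 ÷ 5.6303 = 19.1765980498… N; 5.6303 has 5 s.f., so the result keeps min(4, 5) = 4 s.f.
Rounded to 4 significant figures: 19.18 N.

19.18 N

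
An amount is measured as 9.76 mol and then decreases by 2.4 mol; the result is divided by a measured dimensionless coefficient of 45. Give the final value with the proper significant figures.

0.16 mol

9.76 mol − 2.4 mol = 7.36 mol; the difference is limited to 1 decimal place (2 s.f.).
Carrying full precision, 7.36 ÷ 45 = 0.163555555556… mol; 45 has 2 s.f., so the result keeps min(2, 2) = 2 s.f.
Rounded to 2 significant figures: 0.16 mol.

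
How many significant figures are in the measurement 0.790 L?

3

0.790: leading zeros are not significant; trailing zeros after a decimal point are significant.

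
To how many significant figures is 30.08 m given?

30.08: zeros between nonzero digits are significant.

4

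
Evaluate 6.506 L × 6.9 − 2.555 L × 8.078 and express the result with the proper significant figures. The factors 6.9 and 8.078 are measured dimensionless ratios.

6.506 × 6.9 = 44.8914 → 45 L (2 s.f., last digit at the 10^0 place).
2.555 × 8.078 = 20.63929 → 20.64 L (4 s.f., last digit at the 10^-2 place).
Difference: 24.25211 L; keep the coarser place, 10^0.
Result: 24 L.

24 L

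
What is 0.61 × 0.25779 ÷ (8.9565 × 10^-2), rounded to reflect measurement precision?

1.8

0.61 × 0.25779 ÷ (8.9565 × 10^-2) = 1.75572935857…
Multiplication/division keeps the fewest significant figures: 0.61 → 2 s.f., 0.25779 → 5 s.f., 8.9565 × 10^-2 → 5 s.f.; limit is 2.
Rounded to 2 significant figures: 1.8.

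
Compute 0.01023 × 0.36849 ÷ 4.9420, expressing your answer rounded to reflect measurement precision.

7.628 × 10^-4

0.01023 × 0.36849 ÷ 4.9420 = 0.000762778773776…
Multiplication/division keeps the fewest significant figures: 0.01023 → 4 s.f., 0.36849 → 5 s.f., 4.9420 → 5 s.f.; limit is 4.
Rounded to 4 significant figures: 7.628 × 10^-4.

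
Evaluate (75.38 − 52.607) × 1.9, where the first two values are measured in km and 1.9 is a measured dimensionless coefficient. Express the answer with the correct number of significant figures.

75.38 km − 52.607 km = 22.773 km; the difference is limited to 2 decimal places (4 s.f.).
Carrying full precision, 22.773 × 1.9 = 43.2687 km; 1.9 has 2 s.f., so the result keeps min(4, 2) = 2 s.f.
Rounded to 2 significant figures: 43 km.

43 km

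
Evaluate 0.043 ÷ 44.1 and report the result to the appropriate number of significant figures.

0.043 ÷ 44.1 = 0.000975056689342…
Multiplication/division keeps the fewest significant figures: 0.043 → 2 s.f., 44.1 → 3 s.f.; limit is 2.
Rounded to 2 significant figures: 9.8 × 10⁻⁴.

9.8 × 10⁻⁴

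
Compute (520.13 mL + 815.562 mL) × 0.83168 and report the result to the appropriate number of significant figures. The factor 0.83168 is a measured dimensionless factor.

1110.9 mL

520.13 mL + 815.562 mL = 1335.692 mL; the sum is limited to 2 decimal places (6 s.f.).
Carrying full precision, 1335.692 × 0.83168 = 1110.86832256 mL; 0.83168 has 5 s.f., so the result keeps min(6, 5) = 5 s.f.
Rounded to 5 significant figures: 1110.9 mL.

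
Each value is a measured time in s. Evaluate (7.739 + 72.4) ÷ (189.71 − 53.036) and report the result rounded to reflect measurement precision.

0.586

7.739 + 72.4 = 80.139, limited to 1 d.p. → 3 s.f.; 189.71 − 53.036 = 136.674, limited to 2 d.p. → 5 s.f.
Carrying full precision, 80.139 ÷ 136.674 = 0.586351464068…; keep min(3, 5) = 3 s.f.
Rounded to 3 significant figures: 0.586.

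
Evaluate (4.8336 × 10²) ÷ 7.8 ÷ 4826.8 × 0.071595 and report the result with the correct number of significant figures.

9.2 × 10⁻⁴

(4.8336 × 10²) ÷ 7.8 ÷ 4826.8 × 0.071595 = 0.000919177732022…
Multiplication/division keeps the fewest significant figures: 4.8336 × 10² → 5 s.f., 7.8 → 2 s.f., 4826.8 → 5 s.f., 0.071595 → 5 s.f.; limit is 2.
Rounded to 2 significant figures: 9.2 × 10⁻⁴.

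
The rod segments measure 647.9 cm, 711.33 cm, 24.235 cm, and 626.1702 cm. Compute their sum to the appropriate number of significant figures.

647.9 cm + 711.33 cm + 24.235 cm + 626.1702 cm = 2009.6352 cm.
Addition/subtraction keeps the fewest decimal places: 647.9 → 1 decimal place, 711.33 → 2 decimal places, 24.235 → 3 decimal places, 626.1702 → 4 decimal places; limit is 1.
Rounded to 1 decimal place: 2009.6 cm.

2009.6 cm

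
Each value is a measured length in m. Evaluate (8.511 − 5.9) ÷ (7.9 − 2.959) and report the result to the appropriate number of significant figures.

0.53

8.511 − 5.9 = 2.611, limited to 1 d.p. → 2 s.f.; 7.9 − 2.959 = 4.941, limited to 1 d.p. → 2 s.f.
Carrying full precision, 2.611 ÷ 4.941 = 0.528435539365…; keep min(2, 2) = 2 s.f.
Rounded to 2 significant figures: 0.53.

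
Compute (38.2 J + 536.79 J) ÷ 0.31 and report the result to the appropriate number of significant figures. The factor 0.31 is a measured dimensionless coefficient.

38.2 J + 536.79 J = 574.99 J; the sum is limited to 1 decimal place (4 s.f.).
Carrying full precision, 574.99 ÷ 0.31 = 1854.80645161… J; 0.31 has 2 s.f., so the result keeps min(4, 2) = 2 s.f.
Rounded to 2 significant figures: 1.9 × 10^3 J.

1.9 × 10^3 J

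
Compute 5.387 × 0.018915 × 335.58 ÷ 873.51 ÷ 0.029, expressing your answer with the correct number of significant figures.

5.387 × 0.018915 × 335.58 ÷ 873.51 ÷ 0.029 = 1.34984378664…
Multiplication/division keeps the fewest significant figures: 5.387 → 4 s.f., 0.018915 → 5 s.f., 335.58 → 5 s.f., 873.51 → 5 s.f., 0.029 → 2 s.f.; limit is 2.
Rounded to 2 significant figures: 1.3.

1.3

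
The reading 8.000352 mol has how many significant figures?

7

8.000352: zeros between nonzero digits are significant.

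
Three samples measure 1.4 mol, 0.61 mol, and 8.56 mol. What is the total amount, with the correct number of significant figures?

10.6 mol

1.4 mol + 0.61 mol + 8.56 mol = 10.57 mol.
Addition/subtraction keeps the fewest decimal places: 1.4 → 1 decimal place, 0.61 → 2 decimal places, 8.56 → 2 decimal places; limit is 1.
Rounded to 1 decimal place: 10.6 mol.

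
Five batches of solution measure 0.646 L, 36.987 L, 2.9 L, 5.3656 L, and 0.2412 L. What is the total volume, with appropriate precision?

0.646 L + 36.987 L + 2.9 L + 5.3656 L + 0.2412 L = 46.1398 L.
Addition/subtraction keeps the fewest decimal places: 0.646 → 3 decimal places, 36.987 → 3 decimal places, 2.9 → 1 decimal place, 5.3656 → 4 decimal places, 0.2412 → 4 decimal places; limit is 1.
Rounded to 1 decimal place: 46.1 L.

46.1 L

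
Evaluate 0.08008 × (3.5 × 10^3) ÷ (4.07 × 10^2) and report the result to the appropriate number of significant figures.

0.08008 × (3.5 × 10^3) ÷ (4.07 × 10^2) = 0.688648648649…
Multiplication/division keeps the fewest significant figures: 0.08008 → 4 s.f., 3.5 × 10^3 → 2 s.f., 4.07 × 10^2 → 3 s.f.; limit is 2.
Rounded to 2 significant figures: 0.69.

0.69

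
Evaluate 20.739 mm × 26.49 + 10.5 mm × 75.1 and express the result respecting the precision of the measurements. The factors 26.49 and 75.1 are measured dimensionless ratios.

20.739 × 26.49 = 549.37611 → 549.4 mm (4 s.f., last digit at the 10^-1 place).
10.5 × 75.1 = 788.55 → 789 mm (3 s.f., last digit at the 10^0 place).
Sum: 1337.92611 mm; keep the coarser place, 10^0.
Result: 1338 mm.

1338 mm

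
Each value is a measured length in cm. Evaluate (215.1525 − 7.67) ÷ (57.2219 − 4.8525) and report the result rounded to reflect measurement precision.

215.1525 − 7.67 = 207.4825, limited to 2 d.p. → 5 s.f.; 57.2219 − 4.8525 = 52.3694, limited to 4 d.p. → 6 s.f.
Carrying full precision, 207.4825 ÷ 52.3694 = 3.96190332522…; keep min(5, 6) = 5 s.f.
Rounded to 5 significant figures: 3.9619.

3.9619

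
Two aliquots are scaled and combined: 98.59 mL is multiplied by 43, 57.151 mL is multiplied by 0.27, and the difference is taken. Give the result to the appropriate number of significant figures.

4.2 × 10^3 mL

98.59 × 43 = 4239.37 → 4.2 × 10^3 mL (2 s.f., last digit at the 10^2 place).
57.151 × 0.27 = 15.43077 → 15 mL (2 s.f., last digit at the 10^0 place).
Difference: 4223.93923 mL; keep the coarser place, 10^2.
Result: 4.2 × 10^3 mL.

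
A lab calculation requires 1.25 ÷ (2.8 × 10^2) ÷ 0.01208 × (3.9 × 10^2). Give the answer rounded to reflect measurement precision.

1.4 × 10^2

1.25 ÷ (2.8 × 10^2) ÷ 0.01208 × (3.9 × 10^2) = 144.128429518…
Multiplication/division keeps the fewest significant figures: 1.25 → 3 s.f., 2.8 × 10^2 → 2 s.f., 0.01208 → 4 s.f., 3.9 × 10^2 → 2 s.f.; limit is 2.
Rounded to 2 significant figures: 1.4 × 10^2.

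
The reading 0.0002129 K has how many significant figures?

0.0002129: leading zeros are not significant.

4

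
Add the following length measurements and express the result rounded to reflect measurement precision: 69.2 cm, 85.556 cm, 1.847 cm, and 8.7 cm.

69.2 cm + 85.556 cm + 1.847 cm + 8.7 cm = 165.303 cm.
Addition/subtraction keeps the fewest decimal places: 69.2 → 1 decimal place, 85.556 → 3 decimal places, 1.847 → 3 decimal places, 8.7 → 1 decimal place; limit is 1.
Rounded to 1 decimal place: 165.3 cm.

165.3 cm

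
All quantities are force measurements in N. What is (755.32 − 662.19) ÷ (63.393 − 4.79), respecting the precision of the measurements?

1.589

755.32 − 662.19 = 93.13, limited to 2 d.p. → 4 s.f.; 63.393 − 4.79 = 58.603, limited to 2 d.p. → 4 s.f.
Carrying full precision, 93.13 ÷ 58.603 = 1.58916779004…; keep min(4, 4) = 4 s.f.
Rounded to 4 significant figures: 1.589.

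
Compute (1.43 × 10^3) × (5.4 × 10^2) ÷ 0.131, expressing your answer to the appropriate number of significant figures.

(1.43 × 10^3) × (5.4 × 10^2) ÷ 0.131 = 5894656.48855…
Multiplication/division keeps the fewest significant figures: 1.43 × 10^3 → 3 s.f., 5.4 × 10^2 → 2 s.f., 0.131 → 3 s.f.; limit is 2.
Rounded to 2 significant figures: 5.9 × 10^6.

5.9 × 10^6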